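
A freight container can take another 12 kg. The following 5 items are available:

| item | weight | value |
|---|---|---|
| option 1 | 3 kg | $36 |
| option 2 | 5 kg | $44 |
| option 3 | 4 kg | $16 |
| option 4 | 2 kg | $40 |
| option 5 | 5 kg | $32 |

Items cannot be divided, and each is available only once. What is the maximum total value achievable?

$120

This is a 0/1 knapsack; check combinations near the capacity.
- option 1+option 2+option 4: weight 3+5+2=10, value 36+44+40=120
- option 2+option 4+option 5: weight 5+2+5=12, value 44+40+32=116
- option 1+option 4+option 5: weight 3+2+5=10, value 36+40+32=108
- option 2+option 3+option 4: weight 5+4+2=11, value 44+16+40=100
- option 1+option 2+option 3: weight 3+5+4=12, value 36+44+16=96
Best: $120.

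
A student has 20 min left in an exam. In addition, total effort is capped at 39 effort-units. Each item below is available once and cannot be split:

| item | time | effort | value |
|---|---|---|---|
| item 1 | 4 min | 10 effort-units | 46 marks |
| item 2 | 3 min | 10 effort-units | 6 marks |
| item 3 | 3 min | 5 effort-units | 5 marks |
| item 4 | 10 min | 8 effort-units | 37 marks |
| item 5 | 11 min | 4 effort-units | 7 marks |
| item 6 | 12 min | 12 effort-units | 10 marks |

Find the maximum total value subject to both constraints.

Feasible sets respecting both limits:
- item 1+item 2+item 3+item 4: time 20, effort 33, value 94
- item 1+item 2+item 4: time 17, effort 28, value 89
- item 1+item 3+item 4: time 17, effort 23, value 88
Best: 94 marks.

94 marks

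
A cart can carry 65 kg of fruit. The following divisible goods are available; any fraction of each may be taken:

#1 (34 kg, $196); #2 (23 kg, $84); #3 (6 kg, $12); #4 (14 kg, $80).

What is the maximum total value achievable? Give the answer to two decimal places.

338.09

Take in order of value per unit:
- #1 (196/34 per unit): all 34 → value 196, running total 196.00
- #4 (80/14 per unit): all 14 → value 80, running total 276.00
- #2 (84/23 per unit): 17 of 23 → value 17×84/23 = 62.0870, running total 338.09
Total 338.09.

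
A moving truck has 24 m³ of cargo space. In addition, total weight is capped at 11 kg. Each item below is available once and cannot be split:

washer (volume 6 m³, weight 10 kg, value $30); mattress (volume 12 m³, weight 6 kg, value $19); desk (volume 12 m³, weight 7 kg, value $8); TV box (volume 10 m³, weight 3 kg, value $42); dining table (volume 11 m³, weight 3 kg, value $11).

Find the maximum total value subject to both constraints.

$61

Feasible sets respecting both limits:
- mattress+TV box: volume 22, weight 9, value 61
- TV box+dining table: volume 21, weight 6, value 53
- desk+TV box: volume 22, weight 10, value 50
Best: $61.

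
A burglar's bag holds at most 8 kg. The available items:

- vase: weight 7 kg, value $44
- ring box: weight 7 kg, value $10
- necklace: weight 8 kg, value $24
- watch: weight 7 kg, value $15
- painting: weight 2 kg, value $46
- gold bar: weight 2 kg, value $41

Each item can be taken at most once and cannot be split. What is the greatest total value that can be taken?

$87

Check high-value combinations within 8 kg:
- painting+gold bar: weight 2+2=4, value 46+41=87
- painting: weight 2, value 46
- vase: weight 7, value 44
Best: $87.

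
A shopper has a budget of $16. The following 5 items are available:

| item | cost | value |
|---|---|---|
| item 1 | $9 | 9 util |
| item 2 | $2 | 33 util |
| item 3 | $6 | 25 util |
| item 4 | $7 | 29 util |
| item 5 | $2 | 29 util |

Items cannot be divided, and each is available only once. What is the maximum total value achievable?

This is a 0/1 knapsack; check combinations near the capacity.
- item 2+item 4+item 5: cost 2+7+2=11, value 33+29+29=91
- item 2+item 3+item 5: cost 2+6+2=10, value 33+25+29=87
- item 2+item 3+item 4: cost 2+6+7=15, value 33+25+29=87
- item 3+item 4+item 5: cost 6+7+2=15, value 25+29+29=83
- item 1+item 2+item 5: cost 9+2+2=13, value 9+33+29=71
Best: 91 util.

91 util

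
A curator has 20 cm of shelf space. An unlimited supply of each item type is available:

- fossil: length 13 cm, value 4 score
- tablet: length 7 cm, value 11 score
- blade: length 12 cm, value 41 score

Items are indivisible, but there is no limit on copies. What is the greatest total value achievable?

52 score

Best value-per-unit is blade at 41/12; filling with it alone gives 1×41 = 41.
Optimal mix: 1×tablet + 1×blade → length 19, value 52.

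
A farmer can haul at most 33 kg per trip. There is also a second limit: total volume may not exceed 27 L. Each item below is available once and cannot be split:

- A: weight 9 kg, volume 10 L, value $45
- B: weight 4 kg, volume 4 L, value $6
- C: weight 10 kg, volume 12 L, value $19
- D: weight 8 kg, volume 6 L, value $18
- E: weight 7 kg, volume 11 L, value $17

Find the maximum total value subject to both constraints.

$80

Feasible sets respecting both limits:
- A+D+E: weight 24, volume 27, value 80
- A+B+C: weight 23, volume 26, value 70
- A+B+D: weight 21, volume 20, value 69
Best: $80.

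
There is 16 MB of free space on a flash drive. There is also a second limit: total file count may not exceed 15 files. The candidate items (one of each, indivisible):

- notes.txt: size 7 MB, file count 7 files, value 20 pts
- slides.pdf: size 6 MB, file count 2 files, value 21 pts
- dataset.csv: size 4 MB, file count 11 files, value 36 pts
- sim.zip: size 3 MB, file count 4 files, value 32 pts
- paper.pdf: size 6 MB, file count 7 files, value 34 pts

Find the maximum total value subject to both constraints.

87 pts

Feasible sets respecting both limits:
- slides.pdf+sim.zip+paper.pdf: size 15, file count 13, value 87
- notes.txt+slides.pdf+sim.zip: size 16, file count 13, value 73
- dataset.csv+sim.zip: size 7, file count 15, value 68
Best: 87 pts.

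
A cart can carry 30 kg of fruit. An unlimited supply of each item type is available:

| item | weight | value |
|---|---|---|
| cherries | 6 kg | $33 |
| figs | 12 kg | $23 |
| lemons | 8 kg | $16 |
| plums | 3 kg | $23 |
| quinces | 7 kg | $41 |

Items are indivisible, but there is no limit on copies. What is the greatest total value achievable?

Best value-per-unit is plums at 23/3, and filling with it alone uses weight 10×3=30. No mix of the others beats 10×23 = 230.

$230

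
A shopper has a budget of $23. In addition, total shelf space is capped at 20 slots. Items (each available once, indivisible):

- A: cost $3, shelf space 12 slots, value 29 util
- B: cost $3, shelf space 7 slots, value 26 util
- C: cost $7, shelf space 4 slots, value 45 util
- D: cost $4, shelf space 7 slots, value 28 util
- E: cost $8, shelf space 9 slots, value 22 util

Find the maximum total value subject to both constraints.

99 util

Feasible sets respecting both limits:
- B+C+D: cost 14, shelf space 18, value 99
- C+D+E: cost 19, shelf space 20, value 95
- B+C+E: cost 18, shelf space 20, value 93
- A+C: cost 10, shelf space 16, value 74
Best: 99 util.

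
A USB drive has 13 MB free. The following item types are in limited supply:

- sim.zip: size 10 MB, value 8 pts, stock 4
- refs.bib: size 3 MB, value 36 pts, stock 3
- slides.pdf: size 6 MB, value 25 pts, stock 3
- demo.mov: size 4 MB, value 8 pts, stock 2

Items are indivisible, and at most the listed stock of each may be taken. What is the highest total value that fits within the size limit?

116 pts

Best selections within size 13 and stock limits:
- 3×refs.bib + 1×demo.mov: size 13, value 116
- 3×refs.bib: size 9, value 108
Best: 116 pts.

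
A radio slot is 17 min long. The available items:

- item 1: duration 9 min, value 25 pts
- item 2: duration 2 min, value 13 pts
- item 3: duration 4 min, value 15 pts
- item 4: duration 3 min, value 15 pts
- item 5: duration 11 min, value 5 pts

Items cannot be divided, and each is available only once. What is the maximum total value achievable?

55 pts

Check high-value combinations within 17 min:
- item 1+item 3+item 4: duration 9+4+3=16, value 25+15+15=55
- item 1+item 2+item 4: duration 9+2+3=14, value 25+13+15=53
- item 1+item 2+item 3: duration 9+2+4=15, value 25+13+15=53
- item 2+item 3+item 4: duration 2+4+3=9, value 13+15+15=43
Best: 55 pts.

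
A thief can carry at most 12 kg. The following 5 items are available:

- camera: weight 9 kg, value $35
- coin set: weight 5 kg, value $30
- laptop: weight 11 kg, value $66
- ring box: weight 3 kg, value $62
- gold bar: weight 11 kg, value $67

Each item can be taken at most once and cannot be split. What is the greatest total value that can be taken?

Check high-value combinations within 12 kg:
- camera+ring box: weight 9+3=12, value 35+62=97
- coin set+ring box: weight 5+3=8, value 30+62=92
- gold bar: weight 11, value 67
- laptop: weight 11, value 66
- ring box: weight 3, value 62
Best: $97.

$97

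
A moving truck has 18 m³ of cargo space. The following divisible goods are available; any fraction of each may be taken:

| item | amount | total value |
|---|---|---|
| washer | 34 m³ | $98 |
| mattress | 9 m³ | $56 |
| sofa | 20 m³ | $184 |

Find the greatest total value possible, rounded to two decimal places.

165.60

Take in order of value per unit:
- sofa (184/20 per unit): 18 of 20 → value 18×184/20 = 165.6000, running total 165.60
Total 165.60.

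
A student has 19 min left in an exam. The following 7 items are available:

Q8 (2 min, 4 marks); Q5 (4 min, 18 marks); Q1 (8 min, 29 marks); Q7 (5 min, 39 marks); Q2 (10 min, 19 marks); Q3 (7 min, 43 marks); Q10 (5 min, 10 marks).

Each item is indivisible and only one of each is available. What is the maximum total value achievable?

104 marks

Check high-value combinations within 19 min:
- Q8+Q5+Q7+Q3: time 2+4+5+7=18, value 4+18+39+43=104
- Q5+Q7+Q3: time 4+5+7=16, value 18+39+43=100
- Q8+Q7+Q3+Q10: time 2+5+7+5=19, value 4+39+43+10=96
- Q7+Q3+Q10: time 5+7+5=17, value 39+43+10=92
Best: 104 marks.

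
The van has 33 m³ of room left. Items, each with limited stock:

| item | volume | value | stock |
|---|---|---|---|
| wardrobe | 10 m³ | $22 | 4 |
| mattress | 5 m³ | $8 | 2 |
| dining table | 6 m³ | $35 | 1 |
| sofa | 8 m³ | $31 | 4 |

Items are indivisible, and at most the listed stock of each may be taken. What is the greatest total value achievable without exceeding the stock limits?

$128

Top feasible selections:
- 1×dining table + 3×sofa: volume 30, value 128
- 4×sofa: volume 32, value 124
Best: $128.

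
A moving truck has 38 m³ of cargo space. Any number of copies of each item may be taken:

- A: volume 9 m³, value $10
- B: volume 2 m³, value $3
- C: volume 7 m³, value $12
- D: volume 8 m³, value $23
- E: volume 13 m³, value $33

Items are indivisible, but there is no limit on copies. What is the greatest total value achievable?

Best value-per-unit is D at 23/8; filling with it alone gives 4×23 = 92.
Optimal mix: 3×D + 1×E → volume 37, value 102.

$102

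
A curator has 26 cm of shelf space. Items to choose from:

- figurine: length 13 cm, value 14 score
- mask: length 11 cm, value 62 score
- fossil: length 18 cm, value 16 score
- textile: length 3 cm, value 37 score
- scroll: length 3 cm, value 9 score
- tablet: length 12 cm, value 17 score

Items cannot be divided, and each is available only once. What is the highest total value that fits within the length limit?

116 score

Check high-value combinations within 26 cm:
- mask+textile+tablet: length 11+3+12=26, value 62+37+17=116
- mask+textile+scroll: length 11+3+3=17, value 62+37+9=108
- mask+textile: length 11+3=14, value 62+37=99
Best: 116 score.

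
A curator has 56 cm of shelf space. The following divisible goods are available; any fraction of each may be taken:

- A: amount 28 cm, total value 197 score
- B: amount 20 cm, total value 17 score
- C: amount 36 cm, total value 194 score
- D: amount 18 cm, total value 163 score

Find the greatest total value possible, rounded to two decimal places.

413.89

Take in order of value per unit:
- D (163/18 per unit): all 18 → value 163, running total 163.00
- A (197/28 per unit): all 28 → value 197, running total 360.00
- C (194/36 per unit): 10 of 36 → value 10×194/36 = 53.8889, running total 413.89
Total 413.89.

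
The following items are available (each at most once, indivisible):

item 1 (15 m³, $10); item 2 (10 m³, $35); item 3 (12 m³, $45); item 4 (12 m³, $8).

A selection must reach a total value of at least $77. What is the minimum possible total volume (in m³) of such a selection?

22

Subsets with value ≥ 77, sorted by total volume:
- item 2+item 3: volume 22, value 80
- item 2+item 3+item 4: volume 34, value 88
- item 1+item 2+item 3: volume 37, value 90
- item 1+item 2+item 3+item 4: volume 49, value 98
Minimum volume: 22 m³.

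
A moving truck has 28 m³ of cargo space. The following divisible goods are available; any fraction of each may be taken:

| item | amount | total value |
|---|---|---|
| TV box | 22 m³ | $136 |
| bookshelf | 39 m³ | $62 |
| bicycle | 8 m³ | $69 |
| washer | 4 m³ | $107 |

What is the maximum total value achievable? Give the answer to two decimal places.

274.91

Take in order of value per unit:
- washer (107/4 per unit): all 4 → value 107, running total 107.00
- bicycle (69/8 per unit): all 8 → value 69, running total 176.00
- TV box (136/22 per unit): 16 of 22 → value 16×136/22 = 98.9091, running total 274.91
Total 274.91.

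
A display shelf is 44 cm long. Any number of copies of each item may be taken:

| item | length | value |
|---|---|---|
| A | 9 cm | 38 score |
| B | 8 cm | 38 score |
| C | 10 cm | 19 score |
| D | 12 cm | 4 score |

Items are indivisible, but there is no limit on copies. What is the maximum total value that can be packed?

Best value-per-unit is B at 38/8; filling with it alone gives 5×38 = 190.
Optimal mix: 4×A + 1×B → length 44, value 190.

190 score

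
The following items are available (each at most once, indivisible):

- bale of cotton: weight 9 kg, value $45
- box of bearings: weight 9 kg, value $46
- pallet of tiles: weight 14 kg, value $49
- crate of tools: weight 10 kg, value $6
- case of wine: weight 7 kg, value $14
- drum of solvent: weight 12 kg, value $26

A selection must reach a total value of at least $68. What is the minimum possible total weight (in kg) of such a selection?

Subsets with value ≥ 68, sorted by total weight:
- bale of cotton+box of bearings: weight 18, value 91
- box of bearings+drum of solvent: weight 21, value 72
- bale of cotton+drum of solvent: weight 21, value 71
- box of bearings+pallet of tiles: weight 23, value 95
Minimum weight: 18 kg.

18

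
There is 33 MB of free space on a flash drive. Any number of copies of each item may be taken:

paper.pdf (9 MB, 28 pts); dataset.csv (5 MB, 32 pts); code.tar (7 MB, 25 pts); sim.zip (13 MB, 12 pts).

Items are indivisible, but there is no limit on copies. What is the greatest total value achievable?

Best value-per-unit is dataset.csv at 32/5, and filling with it alone uses size 6×5=30. No mix of the others beats 6×32 = 192.

192 pts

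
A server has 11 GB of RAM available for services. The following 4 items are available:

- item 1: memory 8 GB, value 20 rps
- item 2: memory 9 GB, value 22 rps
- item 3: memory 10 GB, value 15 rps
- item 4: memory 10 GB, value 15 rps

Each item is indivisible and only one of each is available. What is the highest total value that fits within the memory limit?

Check high-value combinations within 11 GB:
- item 2: memory 9, value 22
- item 1: memory 8, value 20
- item 3: memory 10, value 15
Best: 22 rps.

22 rps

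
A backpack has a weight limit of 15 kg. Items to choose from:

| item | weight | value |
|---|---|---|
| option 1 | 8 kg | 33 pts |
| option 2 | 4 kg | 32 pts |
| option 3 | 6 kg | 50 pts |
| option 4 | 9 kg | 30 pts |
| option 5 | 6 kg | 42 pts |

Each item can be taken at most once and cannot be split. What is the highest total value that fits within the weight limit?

92 pts

Check high-value combinations within 15 kg:
- option 3+option 5: weight 6+6=12, value 50+42=92
- option 1+option 3: weight 8+6=14, value 33+50=83
- option 2+option 3: weight 4+6=10, value 32+50=82
- option 3+option 4: weight 6+9=15, value 50+30=80
Best: 92 pts.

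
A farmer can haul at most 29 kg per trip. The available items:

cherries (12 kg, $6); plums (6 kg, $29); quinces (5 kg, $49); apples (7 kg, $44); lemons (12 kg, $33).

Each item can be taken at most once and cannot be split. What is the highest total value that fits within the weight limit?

This is a 0/1 knapsack; check combinations near the capacity.
- quinces+apples+lemons: weight 5+7+12=24, value 49+44+33=126
- plums+quinces+apples: weight 6+5+7=18, value 29+49+44=122
- plums+quinces+lemons: weight 6+5+12=23, value 29+49+33=111
- plums+apples+lemons: weight 6+7+12=25, value 29+44+33=106
- cherries+quinces+apples: weight 12+5+7=24, value 6+49+44=99
Best: $126.

$126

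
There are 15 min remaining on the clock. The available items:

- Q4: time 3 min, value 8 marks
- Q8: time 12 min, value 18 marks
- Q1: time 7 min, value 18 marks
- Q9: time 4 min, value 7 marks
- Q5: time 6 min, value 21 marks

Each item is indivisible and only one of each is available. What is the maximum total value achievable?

39 marks

This is a 0/1 knapsack; check combinations near the capacity.
- Q1+Q5: time 7+6=13, value 18+21=39
- Q4+Q9+Q5: time 3+4+6=13, value 8+7+21=36
- Q4+Q1+Q9: time 3+7+4=14, value 8+18+7=33
- Q4+Q5: time 3+6=9, value 8+21=29
Best: 39 marks.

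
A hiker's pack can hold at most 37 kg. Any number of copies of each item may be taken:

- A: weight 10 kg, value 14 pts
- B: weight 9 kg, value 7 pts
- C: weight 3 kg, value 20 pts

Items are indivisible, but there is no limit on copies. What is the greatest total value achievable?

Best value-per-unit is C at 20/3, and filling with it alone uses weight 12×3=36. No mix of the others beats 12×20 = 240.

240 pts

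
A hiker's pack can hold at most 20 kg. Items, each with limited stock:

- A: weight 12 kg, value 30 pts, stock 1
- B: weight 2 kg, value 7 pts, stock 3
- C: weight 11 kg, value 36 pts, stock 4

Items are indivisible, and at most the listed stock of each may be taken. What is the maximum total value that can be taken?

Best selections within weight 20 and stock limits:
- 3×B + 1×C: weight 17, value 57
- 1×A + 3×B: weight 18, value 51
Best: 57 pts.

57 pts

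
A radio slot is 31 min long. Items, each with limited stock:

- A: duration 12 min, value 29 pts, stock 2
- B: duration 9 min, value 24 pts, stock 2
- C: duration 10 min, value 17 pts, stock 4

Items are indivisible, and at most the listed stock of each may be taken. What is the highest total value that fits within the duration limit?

77 pts

Top feasible selections:
- 1×A + 2×B: duration 30, value 77
- 1×A + 1×B + 1×C: duration 31, value 70
- 2×B + 1×C: duration 28, value 65
Best: 77 pts.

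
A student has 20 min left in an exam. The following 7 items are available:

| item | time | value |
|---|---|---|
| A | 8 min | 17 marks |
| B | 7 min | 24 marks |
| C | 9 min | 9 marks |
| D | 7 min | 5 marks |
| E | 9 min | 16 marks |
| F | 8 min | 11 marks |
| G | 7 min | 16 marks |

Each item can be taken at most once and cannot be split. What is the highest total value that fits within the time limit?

41 marks

Check high-value combinations within 20 min:
- A+B: time 8+7=15, value 17+24=41
- B+G: time 7+7=14, value 24+16=40
- B+E: time 7+9=16, value 24+16=40
- B+F: time 7+8=15, value 24+11=35
- A+G: time 8+7=15, value 17+16=33
Best: 41 marks.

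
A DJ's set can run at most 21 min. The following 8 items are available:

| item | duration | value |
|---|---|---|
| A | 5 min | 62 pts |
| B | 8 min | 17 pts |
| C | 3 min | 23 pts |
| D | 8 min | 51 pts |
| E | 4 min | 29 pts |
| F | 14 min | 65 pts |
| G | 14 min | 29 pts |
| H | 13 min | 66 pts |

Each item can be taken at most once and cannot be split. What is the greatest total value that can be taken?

165 pts

This is a 0/1 knapsack; check combinations near the capacity.
- A+C+D+E: duration 5+3+8+4=20, value 62+23+51+29=165
- A+C+H: duration 5+3+13=21, value 62+23+66=151
- A+D+E: duration 5+8+4=17, value 62+51+29=142
Best: 165 pts.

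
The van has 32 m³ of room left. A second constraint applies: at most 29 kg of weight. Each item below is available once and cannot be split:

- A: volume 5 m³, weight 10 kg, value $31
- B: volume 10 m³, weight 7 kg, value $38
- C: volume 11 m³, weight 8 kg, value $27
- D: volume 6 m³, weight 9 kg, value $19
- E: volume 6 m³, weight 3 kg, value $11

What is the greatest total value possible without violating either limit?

$107

Feasible sets respecting both limits:
- A+B+C+E: volume 32, weight 28, value 107
- A+B+D+E: volume 27, weight 29, value 99
- A+B+C: volume 26, weight 25, value 96
Best: $107.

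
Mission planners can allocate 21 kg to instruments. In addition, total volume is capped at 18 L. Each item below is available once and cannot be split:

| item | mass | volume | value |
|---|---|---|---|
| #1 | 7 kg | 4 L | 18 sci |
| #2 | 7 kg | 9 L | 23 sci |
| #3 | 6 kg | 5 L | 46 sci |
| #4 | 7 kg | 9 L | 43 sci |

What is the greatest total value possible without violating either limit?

Feasible sets respecting both limits:
- #1+#3+#4: mass 20, volume 18, value 107
- #3+#4: mass 13, volume 14, value 89
- #1+#2+#3: mass 20, volume 18, value 87
Best: 107 sci.

107 sci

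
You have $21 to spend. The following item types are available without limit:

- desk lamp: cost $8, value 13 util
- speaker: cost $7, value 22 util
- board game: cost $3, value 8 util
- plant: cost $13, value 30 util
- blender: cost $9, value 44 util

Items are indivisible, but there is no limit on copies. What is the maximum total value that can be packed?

96 util

Best value-per-unit is blender at 44/9; filling with it alone gives 2×44 = 88.
Optimal mix: 1×board game + 2×blender → cost 21, value 96.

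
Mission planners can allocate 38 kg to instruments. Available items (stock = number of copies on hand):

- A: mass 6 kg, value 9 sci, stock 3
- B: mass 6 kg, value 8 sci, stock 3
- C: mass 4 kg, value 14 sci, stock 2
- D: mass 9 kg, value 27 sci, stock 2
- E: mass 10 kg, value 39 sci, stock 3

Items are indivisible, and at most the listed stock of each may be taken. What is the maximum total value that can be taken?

145 sci

Best selections within mass 38 and stock limits:
- 2×C + 3×E: mass 38, value 145
- 2×C + 1×D + 2×E: mass 37, value 133
- 2×D + 2×E: mass 38, value 132
- 1×C + 3×E: mass 34, value 131
Best: 145 sci.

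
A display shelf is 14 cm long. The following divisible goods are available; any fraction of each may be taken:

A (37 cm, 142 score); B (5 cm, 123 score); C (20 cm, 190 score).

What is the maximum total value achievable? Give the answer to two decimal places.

Take in order of value per unit:
- B (123/5 per unit): all 5 → value 123, running total 123.00
- C (190/20 per unit): 9 of 20 → value 9×190/20 = 85.5000, running total 208.50
Total 208.50.

208.50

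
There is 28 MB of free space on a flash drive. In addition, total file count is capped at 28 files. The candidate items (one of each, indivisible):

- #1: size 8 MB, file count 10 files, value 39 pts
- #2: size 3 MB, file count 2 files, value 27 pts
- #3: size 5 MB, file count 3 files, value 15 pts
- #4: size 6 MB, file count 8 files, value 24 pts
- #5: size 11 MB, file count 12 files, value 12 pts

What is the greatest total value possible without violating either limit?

Feasible sets respecting both limits:
- #1+#2+#3+#4: size 22, file count 23, value 105
- #1+#2+#3+#5: size 27, file count 27, value 93
- #1+#2+#4: size 17, file count 20, value 90
Best: 105 pts.

105 pts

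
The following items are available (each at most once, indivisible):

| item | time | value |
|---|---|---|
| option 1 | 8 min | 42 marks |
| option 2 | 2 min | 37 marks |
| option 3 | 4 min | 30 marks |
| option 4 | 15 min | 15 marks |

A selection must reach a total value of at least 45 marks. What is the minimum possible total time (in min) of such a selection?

Subsets with value ≥ 45, sorted by total time:
- option 2+option 3: time 6, value 67
- option 1+option 2: time 10, value 79
Minimum time: 6 min.

6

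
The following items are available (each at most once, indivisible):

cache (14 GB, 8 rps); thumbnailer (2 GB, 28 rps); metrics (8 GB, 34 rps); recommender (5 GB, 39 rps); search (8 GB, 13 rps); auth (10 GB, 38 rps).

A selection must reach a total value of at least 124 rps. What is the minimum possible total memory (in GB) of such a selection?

25

Subsets with value ≥ 124, sorted by total memory:
- thumbnailer+metrics+recommender+auth: memory 25, value 139
- metrics+recommender+search+auth: memory 31, value 124
- thumbnailer+metrics+recommender+search+auth: memory 33, value 152
- cache+thumbnailer+metrics+recommender+auth: memory 39, value 147
Minimum memory: 25 GB.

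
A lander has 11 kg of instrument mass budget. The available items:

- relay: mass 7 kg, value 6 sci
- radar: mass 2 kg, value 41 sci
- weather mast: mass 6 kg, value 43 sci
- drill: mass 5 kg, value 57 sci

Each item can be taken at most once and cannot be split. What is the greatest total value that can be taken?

100 sci

Check high-value combinations within 11 kg:
- weather mast+drill: mass 6+5=11, value 43+57=100
- radar+drill: mass 2+5=7, value 41+57=98
- radar+weather mast: mass 2+6=8, value 41+43=84
- drill: mass 5, value 57
Best: 100 sci.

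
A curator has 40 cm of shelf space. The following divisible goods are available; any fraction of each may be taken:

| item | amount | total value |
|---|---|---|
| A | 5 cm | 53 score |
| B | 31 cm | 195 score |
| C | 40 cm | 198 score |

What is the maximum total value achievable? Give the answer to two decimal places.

267.80

Take in order of value per unit:
- A (53/5 per unit): all 5 → value 53, running total 53.00
- B (195/31 per unit): all 31 → value 195, running total 248.00
- C (198/40 per unit): 4 of 40 → value 4×198/40 = 19.8000, running total 267.80
Total 267.80.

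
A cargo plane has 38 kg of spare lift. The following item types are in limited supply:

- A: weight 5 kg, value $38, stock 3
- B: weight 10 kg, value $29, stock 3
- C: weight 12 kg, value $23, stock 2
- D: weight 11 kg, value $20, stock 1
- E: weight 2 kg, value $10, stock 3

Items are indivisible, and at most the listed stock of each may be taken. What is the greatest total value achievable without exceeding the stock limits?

Top feasible selections:
- 3×A + 2×B + 1×E: weight 37, value 182
- 3×A + 1×B + 3×E: weight 31, value 173
- 3×A + 1×B + 1×D + 1×E: weight 38, value 173
Best: $182.

$182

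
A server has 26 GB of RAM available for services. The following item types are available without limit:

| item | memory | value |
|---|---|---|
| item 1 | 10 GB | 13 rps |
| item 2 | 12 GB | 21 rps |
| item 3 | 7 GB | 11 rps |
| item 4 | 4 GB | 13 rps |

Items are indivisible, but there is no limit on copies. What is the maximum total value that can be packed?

Best value-per-unit is item 4 at 13/4, and filling with it alone uses memory 6×4=24. No mix of the others beats 6×13 = 78.

78 rps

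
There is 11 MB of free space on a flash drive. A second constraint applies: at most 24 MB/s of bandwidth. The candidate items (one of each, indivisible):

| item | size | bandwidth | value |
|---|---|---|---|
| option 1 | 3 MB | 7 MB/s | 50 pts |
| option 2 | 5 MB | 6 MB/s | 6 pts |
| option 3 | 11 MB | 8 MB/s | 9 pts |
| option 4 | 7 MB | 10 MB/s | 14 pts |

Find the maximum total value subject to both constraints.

Feasible sets respecting both limits:
- option 1+option 4: size 10, bandwidth 17, value 64
- option 1+option 2: size 8, bandwidth 13, value 56
- option 1: size 3, bandwidth 7, value 50
Best: 64 pts.

64 pts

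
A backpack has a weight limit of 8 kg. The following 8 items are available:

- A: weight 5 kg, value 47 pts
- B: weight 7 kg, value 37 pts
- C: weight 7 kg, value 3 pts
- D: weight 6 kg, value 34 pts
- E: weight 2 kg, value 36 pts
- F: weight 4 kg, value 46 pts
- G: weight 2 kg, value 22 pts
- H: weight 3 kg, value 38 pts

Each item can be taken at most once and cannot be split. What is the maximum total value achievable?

Check high-value combinations within 8 kg:
- E+F+G: weight 2+4+2=8, value 36+46+22=104
- E+G+H: weight 2+2+3=7, value 36+22+38=96
- A+H: weight 5+3=8, value 47+38=85
- F+H: weight 4+3=7, value 46+38=84
- A+E: weight 5+2=7, value 47+36=83
Best: 104 pts.

104 pts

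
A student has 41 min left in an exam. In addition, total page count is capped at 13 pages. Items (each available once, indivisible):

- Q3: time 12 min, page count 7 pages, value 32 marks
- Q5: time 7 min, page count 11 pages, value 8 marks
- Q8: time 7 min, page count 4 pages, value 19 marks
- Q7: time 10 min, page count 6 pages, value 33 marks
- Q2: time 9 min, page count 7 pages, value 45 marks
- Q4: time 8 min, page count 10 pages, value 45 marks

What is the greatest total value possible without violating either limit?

Feasible sets respecting both limits:
- Q7+Q2: time 19, page count 13, value 78
- Q3+Q7: time 22, page count 13, value 65
- Q8+Q2: time 16, page count 11, value 64
Best: 78 marks.

78 marks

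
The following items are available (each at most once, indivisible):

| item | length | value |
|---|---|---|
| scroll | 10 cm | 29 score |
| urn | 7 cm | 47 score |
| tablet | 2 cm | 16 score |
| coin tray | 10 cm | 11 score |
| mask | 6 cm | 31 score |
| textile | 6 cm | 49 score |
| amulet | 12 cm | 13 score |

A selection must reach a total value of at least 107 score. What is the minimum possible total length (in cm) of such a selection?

Subsets with value ≥ 107, sorted by total length:
- urn+tablet+textile: length 15, value 112
- urn+mask+textile: length 19, value 127
Minimum length: 15 cm.

15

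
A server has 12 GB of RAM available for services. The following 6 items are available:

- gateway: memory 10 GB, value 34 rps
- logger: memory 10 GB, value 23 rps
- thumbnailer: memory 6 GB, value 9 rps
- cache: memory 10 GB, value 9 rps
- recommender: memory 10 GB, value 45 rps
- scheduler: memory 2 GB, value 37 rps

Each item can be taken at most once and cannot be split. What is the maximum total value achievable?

Check high-value combinations within 12 GB:
- recommender+scheduler: memory 10+2=12, value 45+37=82
- gateway+scheduler: memory 10+2=12, value 34+37=71
- logger+scheduler: memory 10+2=12, value 23+37=60
- thumbnailer+scheduler: memory 6+2=8, value 9+37=46
- cache+scheduler: memory 10+2=12, value 9+37=46
Best: 82 rps.

82 rps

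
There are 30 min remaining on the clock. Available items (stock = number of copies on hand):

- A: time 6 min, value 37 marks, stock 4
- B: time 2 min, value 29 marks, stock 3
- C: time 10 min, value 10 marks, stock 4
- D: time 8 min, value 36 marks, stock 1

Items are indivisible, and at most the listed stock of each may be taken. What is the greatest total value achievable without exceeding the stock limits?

235 marks

Best selections within time 30 and stock limits:
- 4×A + 3×B: time 30, value 235
- 4×A + 2×B: time 28, value 206
Best: 235 marks.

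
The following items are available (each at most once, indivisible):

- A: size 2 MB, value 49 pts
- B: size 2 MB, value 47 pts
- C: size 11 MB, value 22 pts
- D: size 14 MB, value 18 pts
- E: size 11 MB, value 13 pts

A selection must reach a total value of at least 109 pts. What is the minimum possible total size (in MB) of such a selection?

15

Subsets with value ≥ 109, sorted by total size:
- A+B+C: size 15, value 118
- A+B+E: size 15, value 109
- A+B+D: size 18, value 114
Minimum size: 15 MB.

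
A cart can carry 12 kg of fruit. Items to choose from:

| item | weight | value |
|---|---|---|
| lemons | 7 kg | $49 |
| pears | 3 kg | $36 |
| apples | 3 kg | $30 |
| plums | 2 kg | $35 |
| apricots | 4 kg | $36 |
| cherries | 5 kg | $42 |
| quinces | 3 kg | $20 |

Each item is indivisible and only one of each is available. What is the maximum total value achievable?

This is a 0/1 knapsack; check combinations near the capacity.
- pears+apples+plums+apricots: weight 3+3+2+4=12, value 36+30+35+36=137
- pears+plums+apricots+quinces: weight 3+2+4+3=12, value 36+35+36+20=127
- pears+apples+plums+quinces: weight 3+3+2+3=11, value 36+30+35+20=121
- apples+plums+apricots+quinces: weight 3+2+4+3=12, value 30+35+36+20=121
Best: $137.

$137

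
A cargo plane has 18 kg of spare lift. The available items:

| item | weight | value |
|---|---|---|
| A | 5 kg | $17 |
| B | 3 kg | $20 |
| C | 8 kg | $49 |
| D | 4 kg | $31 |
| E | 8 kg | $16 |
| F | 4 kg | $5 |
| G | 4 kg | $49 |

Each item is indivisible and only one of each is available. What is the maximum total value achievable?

$129

This is a 0/1 knapsack; check combinations near the capacity.
- C+D+G: weight 8+4+4=16, value 49+31+49=129
- B+C+G: weight 3+8+4=15, value 20+49+49=118
- A+B+D+G: weight 5+3+4+4=16, value 17+20+31+49=117
Best: $129.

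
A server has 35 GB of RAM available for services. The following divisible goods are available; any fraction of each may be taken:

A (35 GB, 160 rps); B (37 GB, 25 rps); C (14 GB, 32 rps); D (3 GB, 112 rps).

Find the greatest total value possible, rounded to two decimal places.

258.29

Take in order of value per unit:
- D (112/3 per unit): all 3 → value 112, running total 112.00
- A (160/35 per unit): 32 of 35 → value 32×160/35 = 146.2857, running total 258.29
Total 258.29.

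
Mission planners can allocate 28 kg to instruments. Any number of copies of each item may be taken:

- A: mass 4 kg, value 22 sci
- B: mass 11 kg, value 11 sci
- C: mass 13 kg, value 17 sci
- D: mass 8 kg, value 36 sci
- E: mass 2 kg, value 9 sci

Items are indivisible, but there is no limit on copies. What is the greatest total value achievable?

Best value-per-unit is A at 22/4, and filling with it alone uses mass 7×4=28. No mix of the others beats 7×22 = 154.

154 sci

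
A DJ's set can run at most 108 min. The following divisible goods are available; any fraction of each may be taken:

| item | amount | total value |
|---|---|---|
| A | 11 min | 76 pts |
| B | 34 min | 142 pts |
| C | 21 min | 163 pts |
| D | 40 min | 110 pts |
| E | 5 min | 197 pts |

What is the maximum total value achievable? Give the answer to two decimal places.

Take in order of value per unit:
- E (197/5 per unit): all 5 → value 197, running total 197.00
- C (163/21 per unit): all 21 → value 163, running total 360.00
- A (76/11 per unit): all 11 → value 76, running total 436.00
- B (142/34 per unit): all 34 → value 142, running total 578.00
- D (110/40 per unit): 37 of 40 → value 37×110/40 = 101.7500, running total 679.75
Total 679.75.

679.75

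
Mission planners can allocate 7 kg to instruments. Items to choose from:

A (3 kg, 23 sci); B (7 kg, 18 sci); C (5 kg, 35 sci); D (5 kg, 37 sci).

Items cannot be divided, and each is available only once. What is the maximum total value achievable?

Check high-value combinations within 7 kg:
- D: mass 5, value 37
- C: mass 5, value 35
- A: mass 3, value 23
Best: 37 sci.

37 sci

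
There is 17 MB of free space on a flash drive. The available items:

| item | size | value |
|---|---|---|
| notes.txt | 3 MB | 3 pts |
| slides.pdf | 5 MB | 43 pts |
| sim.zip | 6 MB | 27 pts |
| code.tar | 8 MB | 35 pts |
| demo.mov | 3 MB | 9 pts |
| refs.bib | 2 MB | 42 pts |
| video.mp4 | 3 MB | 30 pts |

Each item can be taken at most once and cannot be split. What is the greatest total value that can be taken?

142 pts

Check high-value combinations within 17 MB:
- slides.pdf+sim.zip+refs.bib+video.mp4: size 5+6+2+3=16, value 43+27+42+30=142
- notes.txt+slides.pdf+demo.mov+refs.bib+video.mp4: size 3+5+3+2+3=16, value 3+43+9+42+30=127
- slides.pdf+demo.mov+refs.bib+video.mp4: size 5+3+2+3=13, value 43+9+42+30=124
- slides.pdf+sim.zip+demo.mov+refs.bib: size 5+6+3+2=16, value 43+27+9+42=121
- slides.pdf+code.tar+refs.bib: size 5+8+2=15, value 43+35+42=120
Best: 142 pts.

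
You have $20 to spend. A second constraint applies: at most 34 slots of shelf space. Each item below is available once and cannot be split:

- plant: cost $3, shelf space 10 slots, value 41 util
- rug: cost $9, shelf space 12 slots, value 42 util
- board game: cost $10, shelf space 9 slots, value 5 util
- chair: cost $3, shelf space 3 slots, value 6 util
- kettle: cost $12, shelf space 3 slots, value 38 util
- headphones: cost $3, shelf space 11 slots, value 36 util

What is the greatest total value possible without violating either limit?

Feasible sets respecting both limits:
- plant+rug+headphones: cost 15, shelf space 33, value 119
- plant+kettle+headphones: cost 18, shelf space 24, value 115
- plant+rug+chair: cost 15, shelf space 25, value 89
- plant+board game+chair+headphones: cost 19, shelf space 33, value 88
Best: 119 util.

119 util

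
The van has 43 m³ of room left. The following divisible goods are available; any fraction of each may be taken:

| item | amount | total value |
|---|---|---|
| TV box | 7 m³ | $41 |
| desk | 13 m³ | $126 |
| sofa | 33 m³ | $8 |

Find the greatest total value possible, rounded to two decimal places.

172.58

Take in order of value per unit:
- desk (126/13 per unit): all 13 → value 126, running total 126.00
- TV box (41/7 per unit): all 7 → value 41, running total 167.00
- sofa (8/33 per unit): 23 of 33 → value 23×8/33 = 5.5758, running total 172.58
Total 172.58.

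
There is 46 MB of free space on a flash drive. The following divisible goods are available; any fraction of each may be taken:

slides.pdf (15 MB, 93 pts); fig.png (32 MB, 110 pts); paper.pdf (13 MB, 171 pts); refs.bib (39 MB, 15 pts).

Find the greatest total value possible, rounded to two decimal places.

325.88

Take in order of value per unit:
- paper.pdf (171/13 per unit): all 13 → value 171, running total 171.00
- slides.pdf (93/15 per unit): all 15 → value 93, running total 264.00
- fig.png (110/32 per unit): 18 of 32 → value 18×110/32 = 61.8750, running total 325.88
Total 325.88.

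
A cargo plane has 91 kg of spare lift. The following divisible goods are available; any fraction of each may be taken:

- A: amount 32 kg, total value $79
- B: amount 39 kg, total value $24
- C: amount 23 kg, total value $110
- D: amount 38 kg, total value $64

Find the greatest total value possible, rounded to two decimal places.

249.63

Take in order of value per unit:
- C (110/23 per unit): all 23 → value 110, running total 110.00
- A (79/32 per unit): all 32 → value 79, running total 189.00
- D (64/38 per unit): 36 of 38 → value 36×64/38 = 60.6316, running total 249.63
Total 249.63.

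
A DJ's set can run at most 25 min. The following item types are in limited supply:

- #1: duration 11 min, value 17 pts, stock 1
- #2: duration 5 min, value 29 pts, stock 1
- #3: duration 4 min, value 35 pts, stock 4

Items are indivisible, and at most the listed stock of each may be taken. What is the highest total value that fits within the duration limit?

169 pts

Top feasible selections:
- 1×#2 + 4×#3: duration 21, value 169
- 4×#3: duration 16, value 140
- 1×#2 + 3×#3: duration 17, value 134
- 1×#1 + 3×#3: duration 23, value 122
Best: 169 pts.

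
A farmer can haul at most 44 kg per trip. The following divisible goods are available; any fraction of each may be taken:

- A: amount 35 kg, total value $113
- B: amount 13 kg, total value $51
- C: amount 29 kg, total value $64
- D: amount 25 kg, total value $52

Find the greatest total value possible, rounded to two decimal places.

Take in order of value per unit:
- B (51/13 per unit): all 13 → value 51, running total 51.00
- A (113/35 per unit): 31 of 35 → value 31×113/35 = 100.0857, running total 151.09
Total 151.09.

151.09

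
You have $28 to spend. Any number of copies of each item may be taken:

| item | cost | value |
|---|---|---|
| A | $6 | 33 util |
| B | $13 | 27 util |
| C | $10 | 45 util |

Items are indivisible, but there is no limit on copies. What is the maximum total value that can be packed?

Best value-per-unit is A at 33/6; filling with it alone gives 4×33 = 132.
Optimal mix: 3×A + 1×C → cost 28, value 144.

144 util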